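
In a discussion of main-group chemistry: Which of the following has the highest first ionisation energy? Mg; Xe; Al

Xe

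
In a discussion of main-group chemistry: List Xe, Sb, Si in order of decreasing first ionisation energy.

Si is in period 3, group 14; Sb is in period 5, group 15; Xe is in period 5, group 18.
IE₁ increases left→right with effective nuclear charge and decreases top→bottom as the valence shell moves farther out.
Neither a single period nor a single group — weigh both effects.
Sb > Si: the two effects oppose for this pair; the across-period effect wins (831 vs 786 kJ/mol).
Xe > Sb: both are in period 5; the period trend gives Xe the larger value.
Approximate values (kJ/mol): Si 786, Sb 831, Xe 1170.
So from highest to lowest: Xe > Sb > Si.

Xe > Sb > Si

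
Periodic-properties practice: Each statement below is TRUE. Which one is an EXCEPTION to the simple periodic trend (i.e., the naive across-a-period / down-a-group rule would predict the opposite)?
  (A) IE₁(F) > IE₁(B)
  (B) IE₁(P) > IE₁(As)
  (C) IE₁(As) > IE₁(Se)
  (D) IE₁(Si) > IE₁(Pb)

The general trend: IE₁ increases across a period and decreases down a group.
(A) F (period 2, group 17) vs B (period 2, group 13): the stated order agrees with the simple trend.
(B) P (period 3, group 15) vs As (period 4, group 15): the stated order agrees with the simple trend.
(C) As (period 4, group 15) vs Se (period 4, group 16): the stated order contradicts the simple trend.
(D) Si (period 3, group 14) vs Pb (period 6, group 14): the stated order agrees with the simple trend.
The exception is (C): Se (4p⁴) ionizes more easily than half-filled As (4p³).

(C)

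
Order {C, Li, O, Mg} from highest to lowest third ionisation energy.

Li > Mg > O > C

After 2 electrons have been removed, what remains? C²⁺ still has 2 valence electrons; Li²⁺ is already 1 electron into the core; O²⁺ still has 4 valence electrons; Mg²⁺ is the bare [Ne] core.
Pulling an electron out of a noble-gas core costs far more than removing a remaining valence electron, so Mg and Li sit at the high end of IE_3.
Valence configurations: C²⁺ [He]2s², O²⁺ [He]2s²2p².
The numbers (kJ/mol): C 4620, Li 11815, O 5300, Mg 7733.
Overall IE_3 order: C < O < Mg < Li.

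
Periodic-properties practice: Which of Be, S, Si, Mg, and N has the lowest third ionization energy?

Si

After 2 electrons have been removed, what remains? Be²⁺ is the bare [He] core; S²⁺ still has 4 valence electrons; Si²⁺ still has 2 valence electrons; Mg²⁺ is the bare [Ne] core; N²⁺ still has 3 valence electrons.
Breaking into a closed-shell core is much more expensive than removing a leftover valence electron — Mg and Be have the largest IE_3 here.
Valence configurations: S²⁺ [Ne]3s²3p², Si²⁺ [Ne]3s², N²⁺ [He]2s²2p¹.
Approximate IE_3 values (kJ/mol): Be 14849, S 3357, Si 3232, Mg 7733, N 4578.
Putting it together, IE_3: Si < S < N < Mg < Be.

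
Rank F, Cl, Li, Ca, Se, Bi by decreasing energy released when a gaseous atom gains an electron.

Li is in period 2, group 1; F is in period 2, group 17; Cl is in period 3, group 17; Ca is in period 4, group 2; Se is in period 4, group 16; Bi is in period 6, group 15.
Electron affinity generally becomes more exothermic across a period toward the halogens and less exothermic down a group.
Here both period and group differ, so the two effects have to be weighed against each other.
Li > Ca: the two effects oppose for this pair; the down-group effect wins (60 vs 2 kJ/mol).
Bi > Li: period and group pull opposite ways; the across-period shift dominates (91 vs 60 kJ/mol).
Se > Bi: relative to Bi, both the across-period and down-group shifts push Se's electron affinity up.
F > Se: relative to Se, both the across-period and down-group shifts push F's electron affinity up.
Cl > F: this pair runs against the simple trend — see the exception note.
Note the exception: Cl has a higher electron affinity than F, contrary to the simple trend — F's small 2p subshell makes the incoming electron feel strong e⁻–e⁻ repulsion, so Cl actually releases more energy on gaining an electron.
For reference (kJ/mol): Li 60, F 328, Cl 349, Ca 2, Se 195, Bi 91.
So from highest to lowest: Cl > F > Se > Bi > Li > Ca.

Cl > F > Se > Bi > Li > Ca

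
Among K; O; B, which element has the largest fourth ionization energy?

After 3 electrons have been removed, what remains? K³⁺ is already 2 electrons into the core; O³⁺ still has 3 valence electrons; B³⁺ is the bare [He] core.
Usually core removal costs more than valence removal, but here the competition is close: a tightly held n=2 valence electron can cost more to remove than an n=3 core electron, so the actual values have to decide it.
Approximate IE_4 values (kJ/mol): K 5877, O 7469, B 25026.
Putting it together, IE_4: K < O < B.

B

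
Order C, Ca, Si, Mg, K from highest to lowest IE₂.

K, C, Si, Mg, Ca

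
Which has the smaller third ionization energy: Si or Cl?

Si

After 2 electrons have been removed, what remains? Si²⁺ still has 2 valence electrons; Cl²⁺ still has 5 valence electrons.
All are still removing valence electrons, so compare the +2 ions as you would atoms: IE_3 generally rises across a period (higher Z_eff) and falls down a group (larger shell), subject to the usual subshell exceptions.
Valence configurations: Si²⁺ [Ne]3s², Cl²⁺ [Ne]3s²3p³.
Approximate IE_3 values (kJ/mol): Si 3232, Cl 3822.
Hence IE_3: Si < Cl.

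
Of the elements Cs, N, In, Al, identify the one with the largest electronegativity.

N

Electronegativity increases across a period and decreases down a group, tracking effective nuclear charge and atomic size.
These span different periods and groups, so the two trends combine.
Al > Cs: relative to Cs, both the across-period and down-group shifts push Al's electronegativity up.
In > Al: this pair runs against the simple trend — see the exception note.
N > In: both effects reinforce here, so N is clearly the higher of the two.
Note the exception: In has a higher electronegativity than Al, contrary to the simple trend — poor shielding by filled d (and f) subshells raises the heavier element's effective nuclear charge more than the simple down-group trend predicts.
Approximate values (Pauling): N 3.04, Al 1.61, In 1.78, Cs 0.79.
The largest electronegativity among these belongs to N.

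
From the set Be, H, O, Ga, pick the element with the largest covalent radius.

Moving right in a period, electrons are added to the same shell under a stronger nuclear pull, so atoms get smaller; moving down, a new shell is opened and atoms get larger.
Here both period and group differ, so the two effects have to be weighed against each other.
O > H: the two effects oppose for this pair; the down-group effect wins (63 vs 32 pm).
Be > O: Be lies to the left of O in period 2, so the across-period effect alone puts Be larger.
Ga > Be: period and group pull opposite ways; the down-group shift dominates (124 vs 102 pm).
Approximate values (pm): H 32, Be 102, O 63, Ga 124.
The largest covalent radius among these belongs to Ga.

Ga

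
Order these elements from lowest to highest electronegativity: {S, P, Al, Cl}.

Al is in period 3, group 13; P is in period 3, group 15; S is in period 3, group 16; Cl is in period 3, group 17.
Smaller atoms with higher effective nuclear charge are more electronegative.
All lie in period 3, so electronegativity increases left to right.
So from lowest to highest: Al < P < S < Cl.

Al, P, S, Cl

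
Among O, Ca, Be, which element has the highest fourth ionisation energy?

Be

The fourth ionization energy removes an electron from the +3 ion. For each element: O³⁺ still has 3 valence electrons; Ca³⁺ is already 1 electron into the core; Be³⁺ is already 1 electron into the core.
Usually core removal costs more than valence removal, but here the competition is close: a tightly held n=2 valence electron can cost more to remove than an n=3 core electron, so the actual values have to decide it.
Tabulated IE_4 (kJ/mol): O 7469, Ca 6491, Be 21007.
Hence IE_4: Ca < O < Be.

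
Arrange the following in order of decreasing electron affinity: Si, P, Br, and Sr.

Br > Si > P > Sr

Electron affinity generally becomes more exothermic across a period toward the halogens and less exothermic down a group.
Neither a single period nor a single group — weigh both effects.
P > Sr: both effects reinforce here, so P is clearly the higher of the two.
Si > P: this pair runs against the simple trend — see the exception note.
Br > Si: the two effects oppose for this pair; the across-period effect wins (325 vs 134 kJ/mol).
Note the exception: Si has a higher electron affinity than P, contrary to the simple trend — adding an electron to P's half-filled 3p³ is unfavourable, so Si (3p²) has the more exothermic EA.
Approximate values (kJ/mol): Si 134, P 72, Br 325, Sr 5.
So from highest to lowest: Br > Si > P > Sr.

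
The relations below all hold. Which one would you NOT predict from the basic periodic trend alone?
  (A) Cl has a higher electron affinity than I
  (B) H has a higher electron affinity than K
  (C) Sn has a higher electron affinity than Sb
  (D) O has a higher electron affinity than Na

(C)

The general trend: electron affinity increases across a period and decreases down a group.
(A) Cl (period 3, group 17) vs I (period 5, group 17): the stated order agrees with the simple trend.
(B) H (period 1, group 1) vs K (period 4, group 1): the stated order agrees with the simple trend.
(C) Sn (period 5, group 14) vs Sb (period 5, group 15): the stated order contradicts the simple trend.
(D) O (period 2, group 16) vs Na (period 3, group 1): the stated order agrees with the simple trend.
The exception is (C): adding an electron to Sb's half-filled 5p³ is unfavourable, so Sn has the more exothermic EA.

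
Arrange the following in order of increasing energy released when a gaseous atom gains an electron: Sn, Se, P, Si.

P, Sn, Si, Se

Si is in period 3, group 14; P is in period 3, group 15; Se is in period 4, group 16; Sn is in period 5, group 14.
Electron affinity generally becomes more exothermic across a period toward the halogens and less exothermic down a group.
These span different periods and groups, so the two trends combine.
Sn > P: this pair runs against the simple trend — see the exception note.
Si > Sn: Si sits above Sn in group 14, so the down-group effect alone puts Si higher.
Se > Si: the two effects oppose for this pair; the across-period effect wins (195 vs 134 kJ/mol).
Note the exception: Sn has a higher electron affinity than P, contrary to the simple trend — adding an electron to P's half-filled np³ subshell costs electron-pairing energy.
Note the exception: Si has a higher electron affinity than P, contrary to the simple trend — adding an electron to P's half-filled 3p³ is unfavourable, so Si (3p²) has the more exothermic EA.
Tabulated electron affinity (kJ/mol): Si 134, P 72, Se 195, Sn 107.
So from lowest to highest: P < Sn < Si < Se.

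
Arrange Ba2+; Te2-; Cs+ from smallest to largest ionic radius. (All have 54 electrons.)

All of these have 54 electrons, so size is governed by nuclear charge alone: the more protons, the stronger the pull on the same electron cloud, and the smaller the ion.
Nuclear charges: Ba2+ (Z=56), Cs+ (Z=55), Te2- (Z=52).
Smallest to largest: Ba2+ < Cs+ < Te2-.

Ba2+, Cs+, Te2-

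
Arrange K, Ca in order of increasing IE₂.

Ca < K

IE_2 is the cost of taking one more electron from the +1 cation: K⁺ is the bare [Ar] core; Ca⁺ still has 1 valence electron.
Core electrons are held far more tightly than valence electrons, so K tops the IE_2 order.
The numbers (kJ/mol): K 3052, Ca 1145.
Putting it together, IE_2: Ca < K.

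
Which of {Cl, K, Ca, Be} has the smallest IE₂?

Ca

Consider each +1 ion: Cl⁺ still has 6 valence electrons; K⁺ is the bare [Ar] core; Ca⁺ still has 1 valence electron; Be⁺ still has 1 valence electron.
Pulling an electron out of a noble-gas core costs far more than removing a remaining valence electron, so K sits at the high end of IE_2.
Valence configurations: Cl⁺ [Ne]3s²3p⁴, Ca⁺ [Ar]4s¹, Be⁺ [He]2s¹.
Approximate IE_2 values (kJ/mol): Cl 2298, K 3052, Ca 1145, Be 1757.
Overall IE_2 order: Ca < Be < Cl < K.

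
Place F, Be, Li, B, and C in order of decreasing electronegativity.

Li is in period 2, group 1; Be is in period 2, group 2; B is in period 2, group 13; C is in period 2, group 14; F is in period 2, group 17.
Electronegativity increases across a period and decreases down a group, tracking effective nuclear charge and atomic size.
All lie in period 2, so electronegativity increases left to right.
So from highest to lowest: F > C > B > Be > Li.

F > C > B > Be > Li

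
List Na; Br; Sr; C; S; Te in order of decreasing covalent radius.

Sr, Na, Te, Br, S, C

C is in period 2, group 14; Na is in period 3, group 1; S is in period 3, group 16; Br is in period 4, group 17; Sr is in period 5, group 2; Te is in period 5, group 16.
Moving right in a period, electrons are added to the same shell under a stronger nuclear pull, so atoms get smaller; moving down, a new shell is opened and atoms get larger.
These span different periods and groups, so the two trends combine.
S > C: the two effects oppose for this pair; the down-group effect wins (103 vs 75 pm).
Br > S: period and group pull opposite ways; the down-group shift dominates (114 vs 103 pm).
Te > Br: both effects reinforce here, so Te is clearly the larger of the two.
Na > Te: the two effects oppose for this pair; the across-period effect wins (155 vs 136 pm).
Sr > Na: period and group pull opposite ways; the down-group shift dominates (185 vs 155 pm).
Approximate values (pm): C 75, Na 155, S 103, Br 114, Sr 185, Te 136.
So from largest to smallest: Sr > Na > Te > Br > S > C.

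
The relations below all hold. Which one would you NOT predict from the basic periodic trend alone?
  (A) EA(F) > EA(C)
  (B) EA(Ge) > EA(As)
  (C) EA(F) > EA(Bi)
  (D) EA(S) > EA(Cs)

(B)

The general trend: electron affinity increases across a period and decreases down a group.
(A) F (period 2, group 17) vs C (period 2, group 14): the stated order agrees with the simple trend.
(B) Ge (period 4, group 14) vs As (period 4, group 15): the stated order contradicts the simple trend.
(C) F (period 2, group 17) vs Bi (period 6, group 15): the stated order agrees with the simple trend.
(D) S (period 3, group 16) vs Cs (period 6, group 1): the stated order agrees with the simple trend.
The exception is (B): adding an electron to As's half-filled 4p³ is unfavourable, so Ge (4p²) has the more exothermic EA.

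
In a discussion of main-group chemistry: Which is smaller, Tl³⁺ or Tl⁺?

Both ions have Z = 81 protons, but Tl³⁺ has lost more electrons, so its remaining electrons feel a larger effective nuclear charge per electron and are pulled in more tightly.
Higher positive charge → smaller ion, so Tl⁺ > Tl³⁺.

Tl³⁺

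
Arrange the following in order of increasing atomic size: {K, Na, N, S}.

N is in period 2, group 15; Na is in period 3, group 1; S is in period 3, group 16; K is in period 4, group 1.
Atomic radius shrinks across a period as nuclear charge pulls the same shell inward, and grows down a group as new shells are added.
These span different periods and groups, so the two trends combine.
S > N: period and group pull opposite ways; the down-group shift dominates (103 vs 71 pm).
Na > S: Na lies to the left of S in period 3, so the across-period effect alone puts Na larger.
K > Na: K sits below Na in group 1, so the down-group effect alone puts K larger.
Approximate values (pm): N 71, Na 155, S 103, K 196.
So from smallest to largest: N < S < Na < K.

N < S < Na < K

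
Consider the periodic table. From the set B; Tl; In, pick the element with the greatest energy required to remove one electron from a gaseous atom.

First ionization energy rises across a period (greater Z_eff holds electrons more tightly) and falls down a group (valence electrons are farther from the nucleus).
All are in group 13; the group trend (first ionization energy increases up the group) applies, with the exception below.
Note the exception: Tl has a higher first ionization energy than In, contrary to the simple trend — relativistic 6s stabilisation and poor 4f/5d shielding distort the trend for the heavy p-block elements.
For reference (kJ/mol): B 801, In 558, Tl 589.
The greatest energy required to remove one electron from a gaseous atom among these belongs to B.

B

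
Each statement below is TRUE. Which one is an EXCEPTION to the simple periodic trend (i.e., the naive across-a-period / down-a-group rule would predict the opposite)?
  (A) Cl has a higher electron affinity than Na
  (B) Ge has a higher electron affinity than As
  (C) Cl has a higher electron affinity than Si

(B)

The general trend: electron affinity increases across a period and decreases down a group.
(A) Cl (period 3, group 17) vs Na (period 3, group 1): the stated order agrees with the simple trend.
(B) Ge (period 4, group 14) vs As (period 4, group 15): the stated order contradicts the simple trend.
(C) Cl (period 3, group 17) vs Si (period 3, group 14): the stated order agrees with the simple trend.
The exception is (B): adding an electron to As's half-filled 4p³ is unfavourable, so Ge (4p²) has the more exothermic EA.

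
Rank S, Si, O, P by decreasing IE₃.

O > S > Si > P

The third ionization energy removes an electron from the +2 ion. For each element: S²⁺ still has 4 valence electrons; Si²⁺ still has 2 valence electrons; O²⁺ still has 4 valence electrons; P²⁺ still has 3 valence electrons.
All are still removing valence electrons, so compare the +2 ions as you would atoms: IE_3 generally rises across a period (higher Z_eff) and falls down a group (larger shell), subject to the usual subshell exceptions.
Valence configurations: S²⁺ [Ne]3s²3p², Si²⁺ [Ne]3s², O²⁺ [He]2s²2p², P²⁺ [Ne]3s²3p¹.
P²⁺ loses a lone 3p electron whereas Si²⁺ must break into a filled 3s² pair, so IE_3(Si) > IE_3(P) even though P has the higher nuclear charge.
Approximate IE_3 values (kJ/mol): S 3357, Si 3232, O 5300, P 2914.
Hence IE_3: P < Si < S < O.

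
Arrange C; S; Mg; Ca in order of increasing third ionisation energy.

After 2 electrons have been removed, what remains? C²⁺ still has 2 valence electrons; S²⁺ still has 4 valence electrons; Mg²⁺ is the bare [Ne] core; Ca²⁺ is the bare [Ar] core.
Breaking into a closed-shell core is much more expensive than removing a leftover valence electron — Ca and Mg have the largest IE_3 here.
Valence configurations: C²⁺ [He]2s², S²⁺ [Ne]3s²3p².
Approximate IE_3 values (kJ/mol): C 4620, S 3357, Mg 7733, Ca 4912.
Putting it together, IE_3: S < C < Ca < Mg.

S, C, Ca, Mg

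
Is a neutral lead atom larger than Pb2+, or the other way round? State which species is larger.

Pb

Forming Pb2+ removes 2 electrons from Pb. Fewer electrons for the same nuclear charge means less shielding and a higher Z_eff on the remaining electrons.
A cation is smaller than its parent atom: Pb2+ < Pb.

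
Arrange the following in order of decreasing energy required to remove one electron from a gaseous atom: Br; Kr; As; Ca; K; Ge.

Kr > Br > As > Ge > Ca > K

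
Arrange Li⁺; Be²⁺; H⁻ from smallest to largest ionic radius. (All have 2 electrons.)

Be²⁺ < Li⁺ < H⁻

All of these have 2 electrons, so size is governed by nuclear charge alone: the more protons, the stronger the pull on the same electron cloud, and the smaller the ion.
Nuclear charges: Be²⁺ (Z=4), Li⁺ (Z=3), H⁻ (Z=1).
Smallest to largest: Be²⁺ < Li⁺ < H⁻.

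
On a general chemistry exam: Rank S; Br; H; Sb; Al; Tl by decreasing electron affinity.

Adding an electron releases more energy for atoms nearer the top right (short of the noble gases).
Here both period and group differ, so the two effects have to be weighed against each other.
Al > Tl: they share group 13; the group trend gives Al the larger value.
H > Al: the two effects oppose for this pair; the down-group effect wins (73 vs 42 kJ/mol).
Sb > H: the two effects oppose for this pair; the across-period effect wins (103 vs 73 kJ/mol).
S > Sb: relative to Sb, both the across-period and down-group shifts push S's electron affinity up.
Br > S: period and group pull opposite ways; the across-period shift dominates (325 vs 200 kJ/mol).
Tabulated electron affinity (kJ/mol): H 73, Al 42, S 200, Br 325, Sb 103, Tl 19.
So from highest to lowest: Br > S > Sb > H > Al > Tl.

Br, S, Sb, H, Al, Tl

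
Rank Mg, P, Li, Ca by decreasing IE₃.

Li, Mg, Ca, P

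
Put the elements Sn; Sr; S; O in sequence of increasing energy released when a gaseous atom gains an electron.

Sr < Sn < O < S

Atoms with high Z_eff and room in the valence shell (especially the halogens) have the most exothermic electron affinities.
Here both period and group differ, so the two effects have to be weighed against each other.
Sn > Sr: both are in period 5; the period trend gives Sn the larger value.
O > Sn: relative to Sn, both the across-period and down-group shifts push O's electron affinity up.
S > O: this pair runs against the simple trend — see the exception note.
Note the exception: S has a higher electron affinity than O, contrary to the simple trend — the compact 2p subshell of O repels the added electron more than S's larger 3p does.
For reference (kJ/mol): O 141, S 200, Sr 5, Sn 107.
So from lowest to highest: Sr < Sn < O < S.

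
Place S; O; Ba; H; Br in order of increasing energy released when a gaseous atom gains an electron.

Ba, H, O, S, Br

H is in period 1, group 1; O is in period 2, group 16; S is in period 3, group 16; Br is in period 4, group 17; Ba is in period 6, group 2.
EA tends to increase across a period and decrease down a group, though the pattern is less regular than for IE or radius.
These span different periods and groups, so the two trends combine.
H > Ba: period and group pull opposite ways; the down-group shift dominates (73 vs 14 kJ/mol).
O > H: the two effects oppose for this pair; the across-period effect wins (141 vs 73 kJ/mol).
S > O: this pair runs against the simple trend — see the exception note.
Br > S: period and group pull opposite ways; the across-period shift dominates (325 vs 200 kJ/mol).
Note the exception: S has a higher electron affinity than O, contrary to the simple trend — the compact 2p subshell of O repels the added electron more than S's larger 3p does.
Approximate values (kJ/mol): H 73, O 141, S 200, Br 325, Ba 14.
So from lowest to highest: Ba < H < O < S < Br.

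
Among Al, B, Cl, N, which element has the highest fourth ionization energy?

B

After 3 electrons have been removed, what remains? Al³⁺ is the bare [Ne] core; B³⁺ is the bare [He] core; Cl³⁺ still has 4 valence electrons; N³⁺ still has 2 valence electrons.
Breaking into a closed-shell core is much more expensive than removing a leftover valence electron — Al and B have the largest IE_4 here.
Valence configurations: Cl³⁺ [Ne]3s²3p², N³⁺ [He]2s².
The numbers (kJ/mol): Al 11577, B 25026, Cl 5159, N 7475.
Hence IE_4: Cl < N < Al < B.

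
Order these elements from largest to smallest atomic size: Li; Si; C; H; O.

H is in period 1, group 1; Li is in period 2, group 1; C is in period 2, group 14; O is in period 2, group 16; Si is in period 3, group 14.
Across a period the added protons contract the valence shell; down a group each new principal shell makes the atom larger.
Neither a single period nor a single group — weigh both effects.
O > H: the two effects oppose for this pair; the down-group effect wins (63 vs 32 pm).
C > O: C lies to the left of O in period 2, so the across-period effect alone puts C larger.
Si > C: they share group 14; the group trend gives Si the larger value.
Li > Si: period and group pull opposite ways; the across-period shift dominates (133 vs 116 pm).
Approximate values (pm): H 32, Li 133, C 75, O 63, Si 116.
So from largest to smallest: Li > Si > C > O > H.

Li, Si, C, O, H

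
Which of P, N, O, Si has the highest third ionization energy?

After 2 electrons have been removed, what remains? P²⁺ still has 3 valence electrons; N²⁺ still has 3 valence electrons; O²⁺ still has 4 valence electrons; Si²⁺ still has 2 valence electrons.
All are still removing valence electrons, so compare the +2 ions as you would atoms: IE_3 generally rises across a period (higher Z_eff) and falls down a group (larger shell), subject to the usual subshell exceptions.
Valence configurations: P²⁺ [Ne]3s²3p¹, N²⁺ [He]2s²2p¹, O²⁺ [He]2s²2p², Si²⁺ [Ne]3s².
P²⁺ loses a lone 3p electron whereas Si²⁺ must break into a filled 3s² pair, so IE_3(Si) > IE_3(P) even though P has the higher nuclear charge.
The numbers (kJ/mol): P 2914, N 4578, O 5300, Si 3232.
So the third ionization energies run P < Si < N < O.

O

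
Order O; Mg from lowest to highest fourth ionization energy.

O, Mg

Consider each +3 ion: O³⁺ still has 3 valence electrons; Mg³⁺ is already 1 electron into the core.
Core electrons are held far more tightly than valence electrons, so Mg tops the IE_4 order.
The numbers (kJ/mol): O 7469, Mg 10543.
Hence IE_4: O < Mg.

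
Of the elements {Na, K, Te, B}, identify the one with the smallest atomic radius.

B is in period 2, group 13; Na is in period 3, group 1; K is in period 4, group 1; Te is in period 5, group 16.
Radius decreases left→right (rising Z_eff, same n) and increases top→bottom (higher n).
These span different periods and groups, so the two trends combine.
Te > B: period and group pull opposite ways; the down-group shift dominates (136 vs 85 pm).
Na > Te: period and group pull opposite ways; the across-period shift dominates (155 vs 136 pm).
K > Na: K sits below Na in group 1, so the down-group effect alone puts K larger.
Tabulated atomic radius (pm): B 85, Na 155, K 196, Te 136.
The smallest atomic radius among these belongs to B.

B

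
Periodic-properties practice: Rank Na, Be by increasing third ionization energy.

After 2 electrons have been removed, what remains? Na²⁺ is already 1 electron into the core; Be²⁺ is the bare [He] core.
All of these are removing an electron from a noble-gas core or deeper; the smaller core (lower principal quantum number) is held far more tightly, and within a period the higher nuclear charge binds the same core more tightly.
Approximate IE_3 values (kJ/mol): Na 6910, Be 14849.
Overall IE_3 order: Na < Be.

Na, Be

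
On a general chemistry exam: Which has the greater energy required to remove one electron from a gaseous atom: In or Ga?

Ga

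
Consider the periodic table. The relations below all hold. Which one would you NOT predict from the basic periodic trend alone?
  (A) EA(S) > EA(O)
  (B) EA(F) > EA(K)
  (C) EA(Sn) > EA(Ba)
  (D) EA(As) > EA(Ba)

The general trend: electron affinity increases across a period and decreases down a group.
(A) S (period 3, group 16) vs O (period 2, group 16): the stated order contradicts the simple trend.
(B) F (period 2, group 17) vs K (period 4, group 1): the stated order agrees with the simple trend.
(C) Sn (period 5, group 14) vs Ba (period 6, group 2): the stated order agrees with the simple trend.
(D) As (period 4, group 15) vs Ba (period 6, group 2): the stated order agrees with the simple trend.
The exception is (A): the compact 2p subshell of O repels the added electron more than S's larger 3p does.

(A)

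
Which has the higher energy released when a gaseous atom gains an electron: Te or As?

EA tends to increase across a period and decrease down a group, though the pattern is less regular than for IE or radius.
A diagonal step moves right (one effect) and down (the opposite effect) at once.
Te > As: the two effects oppose for this pair; the across-period effect wins (190 vs 78 kJ/mol).
For reference (kJ/mol): As 78, Te 190.
So Te has the higher energy released when a gaseous atom gains an electron (Te > As).

Te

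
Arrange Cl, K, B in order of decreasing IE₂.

K, B, Cl

Consider each +1 ion: Cl⁺ still has 6 valence electrons; K⁺ is the bare [Ar] core; B⁺ still has 2 valence electrons.
Breaking into a closed-shell core is much more expensive than removing a leftover valence electron — K has the largest IE_2 here.
Valence configurations: Cl⁺ [Ne]3s²3p⁴, B⁺ [He]2s².
The numbers (kJ/mol): Cl 2298, K 3052, B 2427.
Putting it together, IE_2: Cl < B < K.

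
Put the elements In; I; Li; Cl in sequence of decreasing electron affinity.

Li is in period 2, group 1; Cl is in period 3, group 17; In is in period 5, group 13; I is in period 5, group 17.
Electron affinity generally becomes more exothermic across a period toward the halogens and less exothermic down a group.
Neither a single period nor a single group — weigh both effects.
Li > In: the two effects oppose for this pair; the down-group effect wins (60 vs 29 kJ/mol).
I > Li: period and group pull opposite ways; the across-period shift dominates (295 vs 60 kJ/mol).
Cl > I: Cl sits above I in group 17, so the down-group effect alone puts Cl higher.
Tabulated electron affinity (kJ/mol): Li 60, Cl 349, In 29, I 295.
So from highest to lowest: Cl > I > Li > In.

Cl > I > Li > In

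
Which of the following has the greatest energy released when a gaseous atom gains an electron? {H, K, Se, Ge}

Se

EA tends to increase across a period and decrease down a group, though the pattern is less regular than for IE or radius.
Here both period and group differ, so the two effects have to be weighed against each other.
H > K: they share group 1; the group trend gives H the larger value.
Ge > H: period and group pull opposite ways; the across-period shift dominates (119 vs 73 kJ/mol).
Se > Ge: Se lies to the right of Ge in period 4, so the across-period effect alone puts Se higher.
For reference (kJ/mol): H 73, K 48, Ge 119, Se 195.
The greatest energy released when a gaseous atom gains an electron among these belongs to Se.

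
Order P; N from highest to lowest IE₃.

Consider each +2 ion: P²⁺ still has 3 valence electrons; N²⁺ still has 3 valence electrons.
All are still removing valence electrons, so compare the +2 ions as you would atoms: IE_3 generally rises across a period (higher Z_eff) and falls down a group (larger shell), subject to the usual subshell exceptions.
Valence configurations: P²⁺ [Ne]3s²3p¹, N²⁺ [He]2s²2p¹.
The numbers (kJ/mol): P 2914, N 4578.
Putting it together, IE_3: P < N.

N > P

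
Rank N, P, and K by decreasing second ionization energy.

K > N > P

The second ionization energy removes an electron from the +1 ion. For each element: N⁺ still has 4 valence electrons; P⁺ still has 4 valence electrons; K⁺ is the bare [Ar] core.
Breaking into a closed-shell core is much more expensive than removing a leftover valence electron — K has the largest IE_2 here.
Valence configurations: N⁺ [He]2s²2p², P⁺ [Ne]3s²3p².
The numbers (kJ/mol): N 2856, P 1907, K 3052.
So the second ionization energies run P < N < K.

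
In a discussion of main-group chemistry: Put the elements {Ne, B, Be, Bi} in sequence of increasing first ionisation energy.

Be is in period 2, group 2; B is in period 2, group 13; Ne is in period 2, group 18; Bi is in period 6, group 15.
IE₁ increases left→right with effective nuclear charge and decreases top→bottom as the valence shell moves farther out.
Here both period and group differ, so the two effects have to be weighed against each other.
B > Bi: the two effects oppose for this pair; the down-group effect wins (801 vs 703 kJ/mol).
Be > B: this pair runs against the simple trend — see the exception note.
Ne > Be: both are in period 2; the period trend gives Ne the larger value.
Note the exception: Be has a higher first ionization energy than B, contrary to the simple trend — removing B's lone 2p electron is easier than breaking Be's filled 2s².
Tabulated first ionization energy (kJ/mol): Be 900, B 801, Ne 2081, Bi 703.
So from lowest to highest: Bi < B < Be < Ne.

Bi, B, Be, Ne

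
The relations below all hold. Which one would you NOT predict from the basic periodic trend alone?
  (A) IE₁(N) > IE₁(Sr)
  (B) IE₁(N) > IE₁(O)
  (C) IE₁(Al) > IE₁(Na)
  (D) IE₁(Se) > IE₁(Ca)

The general trend: IE₁ increases across a period and decreases down a group.
(A) N (period 2, group 15) vs Sr (period 5, group 2): the stated order agrees with the simple trend.
(B) N (period 2, group 15) vs O (period 2, group 16): the stated order contradicts the simple trend.
(C) Al (period 3, group 13) vs Na (period 3, group 1): the stated order agrees with the simple trend.
(D) Se (period 4, group 16) vs Ca (period 4, group 2): the stated order agrees with the simple trend.
The exception is (B): pairing an electron in O's 2p⁴ costs repulsion energy, so O ionizes more easily than half-filled N (2p³).

(B)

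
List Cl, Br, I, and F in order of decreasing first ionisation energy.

F, Cl, Br, I

F is in period 2, group 17; Cl is in period 3, group 17; Br is in period 4, group 17; I is in period 5, group 17.
Across a period the outer electron is held more tightly (higher IE₁); down a group it sits in a higher shell, more shielded, and comes off more easily.
All are in group 17, so first ionization energy increases up the group.
So from highest to lowest: F > Cl > Br > I.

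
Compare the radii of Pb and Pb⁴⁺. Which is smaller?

Forming Pb⁴⁺ removes 4 electrons from Pb. Fewer electrons for the same nuclear charge means less shielding and a higher Z_eff on the remaining electrons.
A cation is smaller than its parent atom: Pb⁴⁺ < Pb.

Pb⁴⁺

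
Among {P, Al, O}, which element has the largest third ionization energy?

Consider each +2 ion: P²⁺ still has 3 valence electrons; Al²⁺ still has 1 valence electron; O²⁺ still has 4 valence electrons.
All are still removing valence electrons, so compare the +2 ions as you would atoms: IE_3 generally rises across a period (higher Z_eff) and falls down a group (larger shell), subject to the usual subshell exceptions.
Valence configurations: P²⁺ [Ne]3s²3p¹, Al²⁺ [Ne]3s¹, O²⁺ [He]2s²2p².
Approximate IE_3 values (kJ/mol): P 2914, Al 2745, O 5300.
Hence IE_3: Al < P < O.

O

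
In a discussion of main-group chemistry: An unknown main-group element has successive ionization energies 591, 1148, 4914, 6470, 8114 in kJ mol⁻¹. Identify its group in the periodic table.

Look for the largest jump between consecutive ionization energies: IE3/IE2 ≈ 4.3, far larger than any earlier ratio.
That jump marks the point where a core electron is being removed. So the atom has 2 valence electrons.
A main-group element with 2 valence electrons is in group 2.

Group 2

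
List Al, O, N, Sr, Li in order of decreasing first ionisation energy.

N > O > Al > Sr > Li

Li is in period 2, group 1; N is in period 2, group 15; O is in period 2, group 16; Al is in period 3, group 13; Sr is in period 5, group 2.
IE₁ increases left→right with effective nuclear charge and decreases top→bottom as the valence shell moves farther out.
Here both period and group differ, so the two effects have to be weighed against each other.
Sr > Li: period and group pull opposite ways; the across-period shift dominates (550 vs 520 kJ/mol).
Al > Sr: both effects reinforce here, so Al is clearly the higher of the two.
O > Al: both effects reinforce here, so O is clearly the higher of the two.
N > O: this pair runs against the simple trend — see the exception note.
Note the exception: N has a higher first ionization energy than O, contrary to the simple trend — pairing an electron in O's 2p⁴ costs repulsion energy, so O ionizes more easily than half-filled N (2p³).
Approximate values (kJ/mol): Li 520, N 1402, O 1314, Al 578, Sr 550.
So from highest to lowest: N > O > Al > Sr > Li.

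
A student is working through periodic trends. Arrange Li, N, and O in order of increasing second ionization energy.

N, O, Li

IE_2 is the cost of taking one more electron from the +1 cation: Li⁺ is the bare [He] core; N⁺ still has 4 valence electrons; O⁺ still has 5 valence electrons.
Breaking into a closed-shell core is much more expensive than removing a leftover valence electron — Li has the largest IE_2 here.
Valence configurations: N⁺ [He]2s²2p², O⁺ [He]2s²2p³.
The numbers (kJ/mol): Li 7298, N 2856, O 3388.
Overall IE_2 order: N < O < Li.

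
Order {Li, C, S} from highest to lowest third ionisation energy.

Li > C > S

IE_3 is the cost of taking one more electron from the +2 cation: Li²⁺ is already 1 electron into the core; C²⁺ still has 2 valence electrons; S²⁺ still has 4 valence electrons.
Breaking into a closed-shell core is much more expensive than removing a leftover valence electron — Li has the largest IE_3 here.
Valence configurations: C²⁺ [He]2s², S²⁺ [Ne]3s²3p².
The numbers (kJ/mol): Li 11815, C 4620, S 3357.
Overall IE_3 order: S < C < Li.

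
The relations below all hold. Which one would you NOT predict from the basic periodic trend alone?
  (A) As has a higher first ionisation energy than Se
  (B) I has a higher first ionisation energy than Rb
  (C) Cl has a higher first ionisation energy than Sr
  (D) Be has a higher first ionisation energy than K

(A)

The general trend: first ionisation energy increases across a period and decreases down a group.
(A) As (period 4, group 15) vs Se (period 4, group 16): the stated order contradicts the simple trend.
(B) I (period 5, group 17) vs Rb (period 5, group 1): the stated order agrees with the simple trend.
(C) Cl (period 3, group 17) vs Sr (period 5, group 2): the stated order agrees with the simple trend.
(D) Be (period 2, group 2) vs K (period 4, group 1): the stated order agrees with the simple trend.
The exception is (A): Se (4p⁴) ionizes more easily than half-filled As (4p³).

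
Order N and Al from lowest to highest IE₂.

IE_2 is the cost of taking one more electron from the +1 cation: N⁺ still has 4 valence electrons; Al⁺ still has 2 valence electrons.
All are still removing valence electrons, so compare the +1 ions as you would atoms: IE_2 generally rises across a period (higher Z_eff) and falls down a group (larger shell), subject to the usual subshell exceptions.
Valence configurations: N⁺ [He]2s²2p², Al⁺ [Ne]3s².
Approximate IE_2 values (kJ/mol): N 2856, Al 1817.
Hence IE_2: Al < N.

Al < N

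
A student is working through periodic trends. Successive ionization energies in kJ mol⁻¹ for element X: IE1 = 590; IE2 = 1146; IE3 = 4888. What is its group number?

Group 2

Look for the largest jump between consecutive ionization energies: IE3/IE2 ≈ 4.3, far larger than any earlier ratio.
That jump marks the point where a core electron is being removed. So the atom has 2 valence electrons.
A main-group element with 2 valence electrons is in group 2.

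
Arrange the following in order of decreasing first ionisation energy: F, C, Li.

F > C > Li

Li is in period 2, group 1; C is in period 2, group 14; F is in period 2, group 17.
IE₁ increases left→right with effective nuclear charge and decreases top→bottom as the valence shell moves farther out.
All lie in period 2, so first ionization energy increases left to right.
So from highest to lowest: F > C > Li.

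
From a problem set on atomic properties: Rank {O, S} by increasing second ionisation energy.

S, O

IE_2 is the cost of taking one more electron from the +1 cation: O⁺ still has 5 valence electrons; S⁺ still has 5 valence electrons.
All are still removing valence electrons, so compare the +1 ions as you would atoms: IE_2 generally rises across a period (higher Z_eff) and falls down a group (larger shell), subject to the usual subshell exceptions.
Valence configurations: O⁺ [He]2s²2p³, S⁺ [Ne]3s²3p³.
Tabulated IE_2 (kJ/mol): O 3388, S 2252.
So the second ionization energies run S < O.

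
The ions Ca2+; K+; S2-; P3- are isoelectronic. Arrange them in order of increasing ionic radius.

Ca2+, K+, S2-, P3-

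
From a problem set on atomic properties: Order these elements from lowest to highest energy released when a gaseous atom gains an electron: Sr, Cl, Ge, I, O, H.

Sr < H < Ge < O < I < Cl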